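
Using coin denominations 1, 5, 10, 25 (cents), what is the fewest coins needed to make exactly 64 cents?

Use the largest denomination that fits, subtract, and repeat.
64 − 2×25→14 − 1×10→4 − 4×1→0
Total coins = 2 + 1 + 4 = 7

7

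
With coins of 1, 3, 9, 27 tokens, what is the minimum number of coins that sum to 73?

73 = 2×27 + 2×9 + 1×1
Total coins = 2 + 2 + 1 = 5

5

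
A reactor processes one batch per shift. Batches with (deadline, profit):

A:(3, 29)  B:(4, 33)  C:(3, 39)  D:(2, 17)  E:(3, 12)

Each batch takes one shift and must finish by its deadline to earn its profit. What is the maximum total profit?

118

Sort by profit descending; place each in the latest free slot ≤ its deadline.
By profit: C(d3,39), B(d4,33), A(d3,29), D(d2,17), E(d3,12)
C→slot 3; B→slot 4; A→slot 2; D→slot 1; E skipped.
Profit = 17 + 29 + 39 + 33 = 118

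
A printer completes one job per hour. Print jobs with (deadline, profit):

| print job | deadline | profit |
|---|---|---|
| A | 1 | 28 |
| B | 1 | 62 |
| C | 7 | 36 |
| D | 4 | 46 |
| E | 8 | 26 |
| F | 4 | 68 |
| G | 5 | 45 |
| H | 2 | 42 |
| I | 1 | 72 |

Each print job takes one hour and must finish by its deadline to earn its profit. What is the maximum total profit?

335

Profit order: I=72 F=68 B=62 D=46 G=45 H=42 C=36 A=28 E=26
Assign: I→slot 1, F→slot 4, B skipped, D→slot 3, G→slot 5, H→slot 2, C→slot 7, A skipped, E→slot 8.
Slots: [1:I] [2:H] [3:D] [4:F] [5:G] [7:C] [8:E]
Profit = 72 + 42 + 46 + 68 + 45 + 36 + 26 = 335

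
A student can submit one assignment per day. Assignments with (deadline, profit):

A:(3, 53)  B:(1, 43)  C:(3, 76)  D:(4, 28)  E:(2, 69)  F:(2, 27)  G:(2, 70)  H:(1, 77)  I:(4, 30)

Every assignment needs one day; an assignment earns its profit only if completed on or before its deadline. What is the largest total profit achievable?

Take jobs in profit order; each goes to the latest open slot no later than its deadline.
By profit: H(d1,77), C(d3,76), G(d2,70), E(d2,69), A(d3,53), B(d1,43), I(d4,30), D(d4,28), F(d2,27)
H→slot 1; C→slot 3; G→slot 2; E skipped; A skipped; B skipped; I→slot 4; D skipped; F skipped.
Profit = 77 + 70 + 76 + 30 = 253

253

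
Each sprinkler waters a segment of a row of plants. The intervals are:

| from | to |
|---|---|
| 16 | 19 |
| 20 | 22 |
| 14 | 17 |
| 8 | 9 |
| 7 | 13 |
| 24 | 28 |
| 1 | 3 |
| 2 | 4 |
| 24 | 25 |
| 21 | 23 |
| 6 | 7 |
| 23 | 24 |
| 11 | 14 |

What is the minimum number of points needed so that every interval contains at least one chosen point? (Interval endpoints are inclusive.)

Sorted: [1,3] [2,4] [6,7] [8,9] [7,13] [11,14] [14,17] [16,19] [20,22] [21,23] [23,24] [24,25] [24,28]
{[1,3],[2,4]} hit by 3; {[6,7]} hit by 7; {[8,9],[7,13]} hit by 9; {[11,14],[14,17]} hit by 14; {[16,19]} hit by 19; {[20,22],[21,23]} hit by 22; {[23,24],[24,25],[24,28]} hit by 24.
Points: 3, 7, 9, 14, 19, 22, 24 (7 total).

7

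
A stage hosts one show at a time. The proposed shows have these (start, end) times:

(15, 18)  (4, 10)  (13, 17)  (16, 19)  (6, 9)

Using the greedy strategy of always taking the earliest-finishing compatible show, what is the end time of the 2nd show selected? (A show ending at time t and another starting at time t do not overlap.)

17

Greedy by earliest finish: after sorting by end time, pick each interval compatible with the last pick.
Sorted by end: (6,9)  (4,10)  (13,17)  (15,18)  (16,19)
take (6,9); take (13,17).
Selected: (6,9) (13,17)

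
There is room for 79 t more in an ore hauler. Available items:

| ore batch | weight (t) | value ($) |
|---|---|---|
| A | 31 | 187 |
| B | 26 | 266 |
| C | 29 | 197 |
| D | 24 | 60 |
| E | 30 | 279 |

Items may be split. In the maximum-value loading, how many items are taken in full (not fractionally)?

Ratios (sorted): B 10.23, E 9.30, C 6.79, A 6.03, D 2.50
take B (26 @ 266); take E (30 @ 279); take 23/29 of C → 156.24. Capacity used 79/79.
2 item(s) taken whole; one partial (take 23/29 of C).

2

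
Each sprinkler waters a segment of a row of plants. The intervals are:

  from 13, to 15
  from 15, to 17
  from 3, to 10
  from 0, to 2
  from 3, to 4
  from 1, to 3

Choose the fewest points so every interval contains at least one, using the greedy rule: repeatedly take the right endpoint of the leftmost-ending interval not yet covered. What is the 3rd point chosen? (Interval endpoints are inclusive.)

By right end: [0,2]  [1,3]  [3,4]  [3,10]  [13,15]  [15,17]
[0,2] uncovered → point at 2; [3,4] uncovered → point at 4; [13,15] uncovered → point at 15.
Points: 2, 4, 15 (3 total).

15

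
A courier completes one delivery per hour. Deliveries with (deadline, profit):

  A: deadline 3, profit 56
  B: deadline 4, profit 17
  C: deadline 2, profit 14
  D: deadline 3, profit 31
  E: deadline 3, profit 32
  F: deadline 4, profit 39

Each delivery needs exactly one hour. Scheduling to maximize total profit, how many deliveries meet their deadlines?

4

Profit order: A=56 F=39 E=32 D=31 B=17 C=14
Assign: A→slot 3, F→slot 4, E→slot 2, D→slot 1, B skipped, C skipped.
Slots: [1:D] [2:E] [3:A] [4:F]
4 of 6 scheduled.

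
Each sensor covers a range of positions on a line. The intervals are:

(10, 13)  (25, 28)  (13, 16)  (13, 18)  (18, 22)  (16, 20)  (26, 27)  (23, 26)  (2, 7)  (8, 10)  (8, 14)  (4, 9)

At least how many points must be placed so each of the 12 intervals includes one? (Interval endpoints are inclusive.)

5

Process intervals by earliest right end; each time one isn't hit yet, stab at its right endpoint.
By right end: [2,7]  [4,9]  [8,10]  [10,13]  [8,14]  [13,16]  [13,18]  [16,20]  [18,22]  [23,26]  [26,27]  [25,28]
[2,7] uncovered → point at 7; [8,10] uncovered → point at 10; [13,16] uncovered → point at 16; [18,22] uncovered → point at 22; [23,26] uncovered → point at 26.
Points: 7, 10, 16, 22, 26 (5 total).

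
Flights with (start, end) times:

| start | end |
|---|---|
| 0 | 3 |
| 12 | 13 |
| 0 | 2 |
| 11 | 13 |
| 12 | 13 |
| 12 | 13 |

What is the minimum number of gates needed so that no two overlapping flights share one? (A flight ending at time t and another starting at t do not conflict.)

4

The answer is the maximum number of intervals overlapping at any instant.
starts: [0, 0, 11, 12, 12, 12]
ends:   [2, 3, 13, 13, 13, 13]
s0→1 s0→2 e2→1 e3→0 s11→1 s12→2 s12→3 s12→4  — peak 4.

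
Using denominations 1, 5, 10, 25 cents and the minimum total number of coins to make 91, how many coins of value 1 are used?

1

91 − 3×25→16 − 1×10→6 − 1×5→1 − 1×1→0
Count of 1: 1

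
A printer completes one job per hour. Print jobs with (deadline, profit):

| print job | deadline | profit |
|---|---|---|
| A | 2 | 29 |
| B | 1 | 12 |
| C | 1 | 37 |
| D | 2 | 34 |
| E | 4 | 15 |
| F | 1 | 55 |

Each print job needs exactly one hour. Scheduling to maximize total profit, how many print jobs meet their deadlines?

Profit order: F=55 C=37 D=34 A=29 E=15 B=12
Assign: F→slot 1, C skipped, D→slot 2, A skipped, E→slot 4, B skipped.
Slots: [1:F] [2:D] [4:E]
3 of 6 scheduled.

3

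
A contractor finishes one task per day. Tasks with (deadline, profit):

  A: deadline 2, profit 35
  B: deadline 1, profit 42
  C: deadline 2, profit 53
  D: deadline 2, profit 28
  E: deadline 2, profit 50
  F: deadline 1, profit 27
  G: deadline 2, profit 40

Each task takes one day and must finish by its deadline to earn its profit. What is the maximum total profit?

103

Profit order: C=53 E=50 B=42 G=40 A=35 D=28 F=27
Assign: C→slot 2, E→slot 1, B skipped, G skipped, A skipped, D skipped, F skipped.
Slots: [1:E] [2:C]
Profit = 50 + 53 = 103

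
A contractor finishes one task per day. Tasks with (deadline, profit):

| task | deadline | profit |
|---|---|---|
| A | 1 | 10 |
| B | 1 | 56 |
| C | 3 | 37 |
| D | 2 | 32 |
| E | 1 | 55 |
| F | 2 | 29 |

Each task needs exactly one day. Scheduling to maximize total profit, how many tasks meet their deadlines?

By profit: B(d1,56), E(d1,55), C(d3,37), D(d2,32), F(d2,29), A(d1,10)
B→slot 1; E skipped; C→slot 3; D→slot 2; F skipped; A skipped.
3 of 6 scheduled.

3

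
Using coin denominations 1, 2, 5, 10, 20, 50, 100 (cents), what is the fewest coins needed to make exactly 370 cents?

Greedy: take as many of the largest coin as possible, then repeat with the remainder.
370 = 3×100 + 1×50 + 1×20
Total coins = 3 + 1 + 1 = 5

5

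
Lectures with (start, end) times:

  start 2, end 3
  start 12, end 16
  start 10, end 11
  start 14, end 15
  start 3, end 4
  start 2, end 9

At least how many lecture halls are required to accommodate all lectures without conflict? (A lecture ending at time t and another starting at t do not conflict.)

Count concurrent intervals with a sweep; the peak is the room count.
starts: [2, 2, 3, 10, 12, 14]
ends:   [3, 4, 9, 11, 15, 16]
s2→1 s2→2  — peak 2.

2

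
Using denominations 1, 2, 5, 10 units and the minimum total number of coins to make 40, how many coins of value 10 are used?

Greedy: take as many of the largest coin as possible, then repeat with the remainder.
40 − 4×10→0
Count of 10: 4

4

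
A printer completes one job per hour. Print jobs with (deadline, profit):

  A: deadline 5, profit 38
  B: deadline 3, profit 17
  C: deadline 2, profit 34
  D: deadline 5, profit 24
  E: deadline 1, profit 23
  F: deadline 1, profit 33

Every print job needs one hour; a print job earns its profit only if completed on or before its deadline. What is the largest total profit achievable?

146

Profit order: A=38 C=34 F=33 D=24 E=23 B=17
Assign: A→slot 5, C→slot 2, F→slot 1, D→slot 4, E skipped, B→slot 3.
Slots: [1:F] [2:C] [3:B] [4:D] [5:A]
Profit = 33 + 34 + 17 + 24 + 38 = 146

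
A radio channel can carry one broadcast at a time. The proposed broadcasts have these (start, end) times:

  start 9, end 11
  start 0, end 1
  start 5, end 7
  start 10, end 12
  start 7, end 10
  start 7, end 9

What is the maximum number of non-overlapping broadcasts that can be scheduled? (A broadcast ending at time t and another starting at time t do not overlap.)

Greedy by earliest finish: after sorting by end time, pick each interval compatible with the last pick.
Sorted by end: (0,1)  (5,7)  (7,9)  (7,10)  (9,11)  (10,12)
take (0,1); take (5,7); take (7,9); take (9,11).
Selected 4 broadcasts.

4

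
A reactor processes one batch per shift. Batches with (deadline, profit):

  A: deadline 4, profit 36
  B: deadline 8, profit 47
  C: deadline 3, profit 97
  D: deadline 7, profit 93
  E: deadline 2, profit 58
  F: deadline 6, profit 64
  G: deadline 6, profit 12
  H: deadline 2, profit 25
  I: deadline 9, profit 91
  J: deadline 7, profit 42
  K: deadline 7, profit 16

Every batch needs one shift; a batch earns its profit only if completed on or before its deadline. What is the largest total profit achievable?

By profit: C(d3,97), D(d7,93), I(d9,91), F(d6,64), E(d2,58), B(d8,47), J(d7,42), A(d4,36), H(d2,25), K(d7,16), G(d6,12)
C→slot 3; D→slot 7; I→slot 9; F→slot 6; E→slot 2; B→slot 8; J→slot 5; A→slot 4; H→slot 1; K skipped; G skipped.
Profit = 25 + 58 + 97 + 36 + 42 + 64 + 93 + 47 + 91 = 553

553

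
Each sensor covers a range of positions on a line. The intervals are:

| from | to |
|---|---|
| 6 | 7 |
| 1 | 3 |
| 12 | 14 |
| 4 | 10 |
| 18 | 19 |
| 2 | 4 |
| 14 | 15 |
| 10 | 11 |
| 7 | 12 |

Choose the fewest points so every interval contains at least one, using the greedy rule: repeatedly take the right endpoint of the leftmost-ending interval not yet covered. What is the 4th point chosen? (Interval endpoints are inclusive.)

14

Process intervals by earliest right end; each time one isn't hit yet, stab at its right endpoint.
By right end: [1,3]  [2,4]  [6,7]  [4,10]  [10,11]  [7,12]  [12,14]  [14,15]  [18,19]
[1,3] uncovered → point at 3; [6,7] uncovered → point at 7; [10,11] uncovered → point at 11; [12,14] uncovered → point at 14; [18,19] uncovered → point at 19.
Points: 3, 7, 11, 14, 19 (5 total).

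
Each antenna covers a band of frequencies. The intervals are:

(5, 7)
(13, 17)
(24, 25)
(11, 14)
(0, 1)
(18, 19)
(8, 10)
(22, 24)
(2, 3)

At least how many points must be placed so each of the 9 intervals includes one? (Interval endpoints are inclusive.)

Sort by right endpoint; whenever an interval is uncovered, place a point at its right end.
Sorted: [0,1] [2,3] [5,7] [8,10] [11,14] [13,17] [18,19] [22,24] [24,25]
{[0,1]} hit by 1; {[2,3]} hit by 3; {[5,7]} hit by 7; {[8,10]} hit by 10; {[11,14],[13,17]} hit by 14; {[18,19]} hit by 19; {[22,24],[24,25]} hit by 24.
Points: 1, 3, 7, 10, 14, 19, 24 (7 total).

7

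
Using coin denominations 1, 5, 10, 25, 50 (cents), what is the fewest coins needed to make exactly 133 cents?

7

Use the largest denomination that fits, subtract, and repeat.
133 = 2×50 + 1×25 + 1×5 + 3×1
Total coins = 2 + 1 + 1 + 3 = 7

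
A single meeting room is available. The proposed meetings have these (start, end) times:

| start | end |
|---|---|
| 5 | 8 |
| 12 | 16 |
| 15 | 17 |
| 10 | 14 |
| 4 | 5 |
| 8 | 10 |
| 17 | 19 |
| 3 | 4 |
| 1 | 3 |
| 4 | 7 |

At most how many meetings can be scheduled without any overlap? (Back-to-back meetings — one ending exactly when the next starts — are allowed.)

Sorted by end: (1,3)  (3,4)  (4,5)  (4,7)  (5,8)  (8,10)  (10,14)  (12,16)  (15,17)  (17,19)
take (1,3); take (3,4); take (4,5); skip (4,7); take (5,8); take (8,10); take (10,14); take (15,17); take (17,19).
Selected 8 meetings.

8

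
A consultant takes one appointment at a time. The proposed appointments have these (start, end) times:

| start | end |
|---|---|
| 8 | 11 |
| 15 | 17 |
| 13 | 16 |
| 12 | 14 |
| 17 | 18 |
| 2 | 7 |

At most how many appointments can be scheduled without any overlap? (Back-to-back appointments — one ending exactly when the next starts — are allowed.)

5

Sorted by end: (2,7)  (8,11)  (12,14)  (13,16)  (15,17)  (17,18)
take (2,7); take (8,11); take (12,14); take (15,17); take (17,18).
Selected 5 appointments.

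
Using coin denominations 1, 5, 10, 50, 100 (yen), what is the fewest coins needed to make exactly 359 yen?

9

359 − 3×100→59 − 1×50→9 − 1×5→4 − 4×1→0
Total coins = 3 + 1 + 1 + 4 = 9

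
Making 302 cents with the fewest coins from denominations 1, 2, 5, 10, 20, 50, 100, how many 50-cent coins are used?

0

302 = 3×100 + 1×2
Count of 50: 0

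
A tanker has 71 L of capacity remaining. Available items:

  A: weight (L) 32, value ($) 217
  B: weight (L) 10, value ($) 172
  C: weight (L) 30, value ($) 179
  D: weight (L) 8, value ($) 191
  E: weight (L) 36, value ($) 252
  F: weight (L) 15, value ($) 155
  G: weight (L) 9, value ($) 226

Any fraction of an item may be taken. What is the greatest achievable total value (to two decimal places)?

Order: G (226/9=25.11) > D (191/8=23.88) > B (172/10=17.20) > F (155/15=10.33) > E (252/36=7.00) > A (217/32=6.78) > C (179/30=5.97)
Fill: take G (9 @ 226) → take D (8 @ 191) → take B (10 @ 172) → take F (15 @ 155) → take 29/36 of E → 203.00; 71/71 used.
Total value = 947.00

947.00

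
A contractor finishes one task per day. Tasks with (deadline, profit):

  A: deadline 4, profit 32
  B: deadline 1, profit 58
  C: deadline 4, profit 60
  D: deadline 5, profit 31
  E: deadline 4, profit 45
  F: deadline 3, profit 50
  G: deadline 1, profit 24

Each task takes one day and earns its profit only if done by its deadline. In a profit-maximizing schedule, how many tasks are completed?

5

Profit order: C=60 B=58 F=50 E=45 A=32 D=31 G=24
Assign: C→slot 4, B→slot 1, F→slot 3, E→slot 2, A skipped, D→slot 5, G skipped.
Slots: [1:B] [2:E] [3:F] [4:C] [5:D]
5 of 7 scheduled.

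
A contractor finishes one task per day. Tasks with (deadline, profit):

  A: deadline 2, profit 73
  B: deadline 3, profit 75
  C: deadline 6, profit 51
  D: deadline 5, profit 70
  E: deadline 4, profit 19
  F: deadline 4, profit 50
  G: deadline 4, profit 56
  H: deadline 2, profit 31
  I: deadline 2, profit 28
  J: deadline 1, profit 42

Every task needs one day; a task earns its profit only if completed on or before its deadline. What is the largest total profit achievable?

By profit: B(d3,75), A(d2,73), D(d5,70), G(d4,56), C(d6,51), F(d4,50), J(d1,42), H(d2,31), I(d2,28), E(d4,19)
B→slot 3; A→slot 2; D→slot 5; G→slot 4; C→slot 6; F→slot 1; J skipped; H skipped; I skipped; E skipped.
Profit = 50 + 73 + 75 + 56 + 70 + 51 = 375

375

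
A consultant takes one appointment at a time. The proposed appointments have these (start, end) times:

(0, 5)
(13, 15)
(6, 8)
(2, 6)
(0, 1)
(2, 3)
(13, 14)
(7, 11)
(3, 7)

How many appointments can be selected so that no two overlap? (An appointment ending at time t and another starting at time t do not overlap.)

By end time: (0,1), (2,3), (0,5), (2,6), (3,7), (6,8), (7,11), (13,14), (13,15).
Pick (0,1); next start ≥ 1 → (2,3); next start ≥ 3 → (3,7); next start ≥ 7 → (7,11); next start ≥ 11 → (13,14).
Selected 5 appointments.

5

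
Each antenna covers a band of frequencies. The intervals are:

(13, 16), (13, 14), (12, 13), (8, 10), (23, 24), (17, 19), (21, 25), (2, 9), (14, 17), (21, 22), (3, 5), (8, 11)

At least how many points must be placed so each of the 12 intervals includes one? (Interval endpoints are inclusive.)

6

Sorted: [3,5] [2,9] [8,10] [8,11] [12,13] [13,14] [13,16] [14,17] [17,19] [21,22] [23,24] [21,25]
{[3,5],[2,9]} hit by 5; {[8,10],[8,11]} hit by 10; {[12,13],[13,14],[13,16]} hit by 13; {[14,17],[17,19]} hit by 17; {[21,22]} hit by 22; {[23,24],[21,25]} hit by 24.
Points: 5, 10, 13, 17, 22, 24 (6 total).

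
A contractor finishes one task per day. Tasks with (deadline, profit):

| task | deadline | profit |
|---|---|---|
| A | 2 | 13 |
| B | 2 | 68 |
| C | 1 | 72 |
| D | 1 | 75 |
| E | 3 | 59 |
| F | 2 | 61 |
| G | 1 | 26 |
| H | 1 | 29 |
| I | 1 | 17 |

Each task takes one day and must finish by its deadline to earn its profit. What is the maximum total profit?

202

Sort by profit descending; place each in the latest free slot ≤ its deadline.
By profit: D(d1,75), C(d1,72), B(d2,68), F(d2,61), E(d3,59), H(d1,29), G(d1,26), I(d1,17), A(d2,13)
D→slot 1; C skipped; B→slot 2; F skipped; E→slot 3; H skipped; G skipped; I skipped; A skipped.
Profit = 75 + 68 + 59 = 202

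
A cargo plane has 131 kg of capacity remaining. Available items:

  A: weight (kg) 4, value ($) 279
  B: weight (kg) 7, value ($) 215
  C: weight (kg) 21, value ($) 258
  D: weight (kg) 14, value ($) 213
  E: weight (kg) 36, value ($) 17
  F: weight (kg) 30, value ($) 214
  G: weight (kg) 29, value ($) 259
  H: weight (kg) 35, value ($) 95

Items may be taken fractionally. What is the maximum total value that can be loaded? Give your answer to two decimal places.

1508.57

Sort by value per unit weight and fill in that order.
Ratios (sorted): A 69.75, B 30.71, D 15.21, C 12.29, G 8.93, F 7.13, H 2.71, E 0.47
take A (4 @ 279); take B (7 @ 215); take D (14 @ 213); take C (21 @ 258); take G (29 @ 259); take F (30 @ 214); take 26/35 of H → 70.57. Capacity used 131/131.
Total value = 1508.57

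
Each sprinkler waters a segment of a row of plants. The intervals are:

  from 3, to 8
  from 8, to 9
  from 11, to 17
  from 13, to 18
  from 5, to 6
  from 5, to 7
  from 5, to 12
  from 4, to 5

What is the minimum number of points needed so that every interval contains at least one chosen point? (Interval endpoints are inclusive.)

3

Sort by right endpoint; whenever an interval is uncovered, place a point at its right end.
By right end: [4,5]  [5,6]  [5,7]  [3,8]  [8,9]  [5,12]  [11,17]  [13,18]
[4,5] uncovered → point at 5; [8,9] uncovered → point at 9; [11,17] uncovered → point at 17.
Points: 5, 9, 17 (3 total).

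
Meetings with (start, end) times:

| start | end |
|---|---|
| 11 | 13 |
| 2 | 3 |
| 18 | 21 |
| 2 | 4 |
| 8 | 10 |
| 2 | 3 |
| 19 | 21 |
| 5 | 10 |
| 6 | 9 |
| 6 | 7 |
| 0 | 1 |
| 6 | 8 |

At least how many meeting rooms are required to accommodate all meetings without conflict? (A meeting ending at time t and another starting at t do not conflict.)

Count concurrent intervals with a sweep; the peak is the room count.
starts: [0, 2, 2, 2, 5, 6, 6, 6, 8, 11, 18, 19]
ends:   [1, 3, 3, 4, 7, 8, 9, 10, 10, 13, 21, 21]
s0→1 e1→0 s2→1 s2→2 s2→3 e3→2 e3→1 e4→0 s5→1 s6→2 s6→3 s6→4  — peak 4.

4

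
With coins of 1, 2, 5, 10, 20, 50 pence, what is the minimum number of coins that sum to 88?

88 − 1×50→38 − 1×20→18 − 1×10→8 − 1×5→3 − 1×2→1 − 1×1→0
Total coins = 1 + 1 + 1 + 1 + 1 + 1 = 6

6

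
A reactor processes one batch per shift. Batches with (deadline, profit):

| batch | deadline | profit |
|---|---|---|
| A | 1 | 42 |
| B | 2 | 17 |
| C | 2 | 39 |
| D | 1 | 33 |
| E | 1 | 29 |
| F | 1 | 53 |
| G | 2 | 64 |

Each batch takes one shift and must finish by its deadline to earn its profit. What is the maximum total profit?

117

Profit order: G=64 F=53 A=42 C=39 D=33 E=29 B=17
Assign: G→slot 2, F→slot 1, A skipped, C skipped, D skipped, E skipped, B skipped.
Slots: [1:F] [2:G]
Profit = 53 + 64 = 117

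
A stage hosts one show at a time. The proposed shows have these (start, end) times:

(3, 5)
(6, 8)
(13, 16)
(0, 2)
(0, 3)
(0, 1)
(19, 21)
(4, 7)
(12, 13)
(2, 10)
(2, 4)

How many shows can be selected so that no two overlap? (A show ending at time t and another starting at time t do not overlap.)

6

Sort by end time and greedily take each interval whose start is ≥ the last chosen end.
Sorted by end: (0,1)  (0,2)  (0,3)  (2,4)  (3,5)  (4,7)  (6,8)  (2,10)  (12,13)  (13,16)  (19,21)
take (0,1); skip (0,3); take (2,4); skip (3,5); take (4,7); skip (6,8); skip (2,10); take (12,13); take (13,16); take (19,21).
Selected 6 shows.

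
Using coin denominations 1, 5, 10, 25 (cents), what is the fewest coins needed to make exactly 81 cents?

Greedy: take as many of the largest coin as possible, then repeat with the remainder.
81 = 3×25 + 1×5 + 1×1
Total coins = 3 + 1 + 1 = 5

5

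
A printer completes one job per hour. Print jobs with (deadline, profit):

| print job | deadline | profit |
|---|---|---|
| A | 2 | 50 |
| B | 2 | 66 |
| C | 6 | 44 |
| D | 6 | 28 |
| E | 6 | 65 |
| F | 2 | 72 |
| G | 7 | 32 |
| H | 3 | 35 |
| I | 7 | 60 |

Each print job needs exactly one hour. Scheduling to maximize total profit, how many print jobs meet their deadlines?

Profit order: F=72 B=66 E=65 I=60 A=50 C=44 H=35 G=32 D=28
Assign: F→slot 2, B→slot 1, E→slot 6, I→slot 7, A skipped, C→slot 5, H→slot 3, G→slot 4, D skipped.
Slots: [1:B] [2:F] [3:H] [4:G] [5:C] [6:E] [7:I]
7 of 9 scheduled.

7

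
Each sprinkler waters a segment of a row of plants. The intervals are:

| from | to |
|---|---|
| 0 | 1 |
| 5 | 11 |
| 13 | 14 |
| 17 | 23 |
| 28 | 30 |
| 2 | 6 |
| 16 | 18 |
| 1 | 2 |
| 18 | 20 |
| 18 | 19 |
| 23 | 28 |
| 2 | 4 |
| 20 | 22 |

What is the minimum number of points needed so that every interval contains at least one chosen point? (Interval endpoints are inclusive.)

7

Sort by right endpoint; whenever an interval is uncovered, place a point at its right end.
Sorted: [0,1] [1,2] [2,4] [2,6] [5,11] [13,14] [16,18] [18,19] [18,20] [20,22] [17,23] [23,28] [28,30]
{[0,1],[1,2]} hit by 1; {[2,4],[2,6]} hit by 4; {[5,11]} hit by 11; {[13,14]} hit by 14; {[16,18],[18,19],[18,20]} hit by 18; {[20,22],[17,23]} hit by 22; {[23,28],[28,30]} hit by 28.
Points: 1, 4, 11, 14, 18, 22, 28 (7 total).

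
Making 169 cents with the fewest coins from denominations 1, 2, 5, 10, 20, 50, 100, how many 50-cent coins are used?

169 = 1×100 + 1×50 + 1×10 + 1×5 + 2×2
Count of 50: 1

1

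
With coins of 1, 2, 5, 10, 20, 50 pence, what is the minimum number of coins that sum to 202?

5

Greedy: take as many of the largest coin as possible, then repeat with the remainder.
202 − 4×50→2 − 1×2→0
Total coins = 4 + 1 = 5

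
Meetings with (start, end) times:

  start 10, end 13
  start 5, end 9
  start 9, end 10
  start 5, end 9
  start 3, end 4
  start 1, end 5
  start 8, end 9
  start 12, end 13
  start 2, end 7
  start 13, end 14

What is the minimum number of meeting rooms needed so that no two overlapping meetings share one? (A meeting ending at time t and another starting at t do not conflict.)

The answer is the maximum number of intervals overlapping at any instant.
starts: [1, 2, 3, 5, 5, 8, 9, 10, 12, 13]
ends:   [4, 5, 7, 9, 9, 9, 10, 13, 13, 14]
s1→1 s2→2 s3→3  — peak 3.

3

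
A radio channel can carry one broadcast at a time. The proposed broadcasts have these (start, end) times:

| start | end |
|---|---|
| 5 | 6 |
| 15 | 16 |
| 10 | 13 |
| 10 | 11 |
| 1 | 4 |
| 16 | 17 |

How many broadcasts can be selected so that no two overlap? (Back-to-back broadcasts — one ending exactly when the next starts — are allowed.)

5

By end time: (1,4), (5,6), (10,11), (10,13), (15,16), (16,17).
Pick (1,4); next start ≥ 4 → (5,6); next start ≥ 6 → (10,11); next start ≥ 11 → (15,16); next start ≥ 16 → (16,17).
Selected 5 broadcasts.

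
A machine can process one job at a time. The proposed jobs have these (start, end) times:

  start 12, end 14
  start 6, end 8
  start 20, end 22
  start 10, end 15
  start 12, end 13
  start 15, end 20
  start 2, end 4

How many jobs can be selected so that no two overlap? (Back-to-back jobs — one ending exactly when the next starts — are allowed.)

Order by finish time; keep every interval that doesn't clash with the previous kept one.
Sorted by end: (2,4)  (6,8)  (12,13)  (12,14)  (10,15)  (15,20)  (20,22)
take (2,4); take (6,8); take (12,13); skip (12,14); skip (10,15); take (15,20); take (20,22).
Selected 5 jobs.

5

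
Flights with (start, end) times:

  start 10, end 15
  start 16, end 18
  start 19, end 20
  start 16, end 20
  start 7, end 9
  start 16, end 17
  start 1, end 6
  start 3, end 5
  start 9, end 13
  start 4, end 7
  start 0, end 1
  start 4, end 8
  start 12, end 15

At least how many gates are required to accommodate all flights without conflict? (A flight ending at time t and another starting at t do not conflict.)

Events (time:±→running): 0:+→1 1:-→0 1:+→1 3:+→2 4:+→3 4:+→4 … peak 4.

4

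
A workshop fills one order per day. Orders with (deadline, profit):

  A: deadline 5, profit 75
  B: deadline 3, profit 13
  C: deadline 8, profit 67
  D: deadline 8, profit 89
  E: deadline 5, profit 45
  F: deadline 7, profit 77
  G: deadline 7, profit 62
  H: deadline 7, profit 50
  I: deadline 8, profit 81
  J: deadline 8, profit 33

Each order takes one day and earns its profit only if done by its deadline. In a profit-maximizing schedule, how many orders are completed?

Sort by profit descending; place each in the latest free slot ≤ its deadline.
Profit order: D=89 I=81 F=77 A=75 C=67 G=62 H=50 E=45 J=33 B=13
Assign: D→slot 8, I→slot 7, F→slot 6, A→slot 5, C→slot 4, G→slot 3, H→slot 2, E→slot 1, J skipped, B skipped.
Slots: [1:E] [2:H] [3:G] [4:C] [5:A] [6:F] [7:I] [8:D]
8 of 10 scheduled.

8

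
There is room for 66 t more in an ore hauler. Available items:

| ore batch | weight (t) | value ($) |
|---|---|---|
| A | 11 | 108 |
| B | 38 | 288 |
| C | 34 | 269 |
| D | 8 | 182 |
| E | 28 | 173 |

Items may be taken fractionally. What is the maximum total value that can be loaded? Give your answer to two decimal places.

Greedy by value/weight ratio, highest first.
Order: D (182/8=22.75) > A (108/11=9.82) > C (269/34=7.91) > B (288/38=7.58) > E (173/28=6.18)
Fill: take D (8 @ 182) → take A (11 @ 108) → take C (34 @ 269) → take 13/38 of B → 98.53; 66/66 used.
Total value = 657.53

657.53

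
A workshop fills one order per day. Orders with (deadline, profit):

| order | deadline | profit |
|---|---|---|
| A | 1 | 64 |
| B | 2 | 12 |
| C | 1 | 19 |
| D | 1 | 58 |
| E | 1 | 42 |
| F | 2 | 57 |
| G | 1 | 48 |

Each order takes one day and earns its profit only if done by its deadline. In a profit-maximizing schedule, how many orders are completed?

Sort by profit descending; place each in the latest free slot ≤ its deadline.
By profit: A(d1,64), D(d1,58), F(d2,57), G(d1,48), E(d1,42), C(d1,19), B(d2,12)
A→slot 1; D skipped; F→slot 2; G skipped; E skipped; C skipped; B skipped.
2 of 7 scheduled.

2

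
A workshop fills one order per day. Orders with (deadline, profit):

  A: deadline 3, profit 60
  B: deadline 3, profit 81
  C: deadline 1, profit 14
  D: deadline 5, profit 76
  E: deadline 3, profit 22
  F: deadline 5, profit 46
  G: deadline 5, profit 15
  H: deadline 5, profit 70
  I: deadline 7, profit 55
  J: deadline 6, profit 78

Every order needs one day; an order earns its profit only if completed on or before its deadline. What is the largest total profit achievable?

Take jobs in profit order; each goes to the latest open slot no later than its deadline.
Profit order: B=81 J=78 D=76 H=70 A=60 I=55 F=46 E=22 G=15 C=14
Assign: B→slot 3, J→slot 6, D→slot 5, H→slot 4, A→slot 2, I→slot 7, F→slot 1, E skipped, G skipped, C skipped.
Slots: [1:F] [2:A] [3:B] [4:H] [5:D] [6:J] [7:I]
Profit = 46 + 60 + 81 + 70 + 76 + 78 + 55 = 466

466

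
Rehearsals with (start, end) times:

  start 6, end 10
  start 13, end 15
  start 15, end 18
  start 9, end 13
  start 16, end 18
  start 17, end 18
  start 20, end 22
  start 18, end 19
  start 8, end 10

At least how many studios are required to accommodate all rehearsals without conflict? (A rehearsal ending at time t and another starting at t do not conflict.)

3

Events (time:±→running): 6:+→1 8:+→2 9:+→3 … peak 3.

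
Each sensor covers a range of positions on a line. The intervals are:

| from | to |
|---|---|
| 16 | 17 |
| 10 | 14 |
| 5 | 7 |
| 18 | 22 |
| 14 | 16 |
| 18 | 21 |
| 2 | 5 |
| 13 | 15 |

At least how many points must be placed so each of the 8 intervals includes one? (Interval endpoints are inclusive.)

4

Process intervals by earliest right end; each time one isn't hit yet, stab at its right endpoint.
By right end: [2,5]  [5,7]  [10,14]  [13,15]  [14,16]  [16,17]  [18,21]  [18,22]
[2,5] uncovered → point at 5; [10,14] uncovered → point at 14; [16,17] uncovered → point at 17; [18,21] uncovered → point at 21.
Points: 5, 14, 17, 21 (4 total).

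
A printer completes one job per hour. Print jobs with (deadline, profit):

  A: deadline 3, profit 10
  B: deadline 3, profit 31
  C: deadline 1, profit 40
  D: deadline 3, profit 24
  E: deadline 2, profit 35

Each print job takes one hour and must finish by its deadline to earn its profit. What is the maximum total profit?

106

By profit: C(d1,40), E(d2,35), B(d3,31), D(d3,24), A(d3,10)
C→slot 1; E→slot 2; B→slot 3; D skipped; A skipped.
Profit = 40 + 35 + 31 = 106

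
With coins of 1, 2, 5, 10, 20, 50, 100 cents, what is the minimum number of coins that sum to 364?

7

Use the largest denomination that fits, subtract, and repeat.
364 − 3×100→64 − 1×50→14 − 1×10→4 − 2×2→0
Total coins = 3 + 1 + 1 + 2 = 7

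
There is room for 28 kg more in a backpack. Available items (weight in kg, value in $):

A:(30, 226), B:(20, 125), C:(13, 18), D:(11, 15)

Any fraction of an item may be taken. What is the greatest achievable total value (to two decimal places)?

210.93

Sort by value per unit weight and fill in that order.
Order: A (226/30=7.53) > B (125/20=6.25) > C (18/13=1.38) > D (15/11=1.36)
Fill: take 28/30 of A → 210.93; 28/28 used.
Total value = 210.93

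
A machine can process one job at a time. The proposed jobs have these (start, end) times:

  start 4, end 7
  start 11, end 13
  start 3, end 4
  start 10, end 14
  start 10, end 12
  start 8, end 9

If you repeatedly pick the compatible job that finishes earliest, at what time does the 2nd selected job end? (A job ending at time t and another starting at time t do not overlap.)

7

Order by finish time; keep every interval that doesn't clash with the previous kept one.
Sorted by end: (3,4)  (4,7)  (8,9)  (10,12)  (11,13)  (10,14)
take (3,4); take (4,7); take (8,9); take (10,12).
Selected: (3,4) (4,7) (8,9) (10,12)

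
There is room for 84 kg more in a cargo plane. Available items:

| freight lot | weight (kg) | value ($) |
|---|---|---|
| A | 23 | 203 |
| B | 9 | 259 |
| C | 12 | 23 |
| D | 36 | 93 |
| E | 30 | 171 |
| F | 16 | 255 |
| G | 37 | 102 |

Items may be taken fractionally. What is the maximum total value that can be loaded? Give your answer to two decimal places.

Greedy by value/weight ratio, highest first.
Order: B (259/9=28.78) > F (255/16=15.94) > A (203/23=8.83) > E (171/30=5.70) > G (102/37=2.76) > D (93/36=2.58) > C (23/12=1.92)
Fill: take B (9 @ 259) → take F (16 @ 255) → take A (23 @ 203) → take E (30 @ 171) → take 6/37 of G → 16.54; 84/84 used.
Total value = 904.54

904.54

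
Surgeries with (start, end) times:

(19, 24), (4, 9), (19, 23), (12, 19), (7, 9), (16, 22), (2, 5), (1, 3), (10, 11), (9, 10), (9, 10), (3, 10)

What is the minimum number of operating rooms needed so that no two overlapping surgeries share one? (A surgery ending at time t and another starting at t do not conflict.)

3

The answer is the maximum number of intervals overlapping at any instant.
Events (time:±→running): 1:+→1 2:+→2 3:-→1 3:+→2 4:+→3 … peak 3.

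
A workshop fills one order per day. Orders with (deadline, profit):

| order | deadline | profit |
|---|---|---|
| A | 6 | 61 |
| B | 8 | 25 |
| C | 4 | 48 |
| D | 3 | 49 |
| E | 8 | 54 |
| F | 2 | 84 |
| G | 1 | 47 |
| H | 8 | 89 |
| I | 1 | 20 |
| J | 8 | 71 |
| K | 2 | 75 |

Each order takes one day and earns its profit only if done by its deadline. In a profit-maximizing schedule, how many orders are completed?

Profit order: H=89 F=84 K=75 J=71 A=61 E=54 D=49 C=48 G=47 B=25 I=20
Assign: H→slot 8, F→slot 2, K→slot 1, J→slot 7, A→slot 6, E→slot 5, D→slot 3, C→slot 4, G skipped, B skipped, I skipped.
Slots: [1:K] [2:F] [3:D] [4:C] [5:E] [6:A] [7:J] [8:H]
8 of 11 scheduled.

8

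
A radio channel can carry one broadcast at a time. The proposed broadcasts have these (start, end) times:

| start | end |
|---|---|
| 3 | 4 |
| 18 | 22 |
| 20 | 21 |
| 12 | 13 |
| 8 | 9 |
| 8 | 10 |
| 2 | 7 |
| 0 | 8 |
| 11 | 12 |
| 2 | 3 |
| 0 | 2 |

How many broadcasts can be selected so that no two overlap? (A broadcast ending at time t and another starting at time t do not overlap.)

By end time: (0,2), (2,3), (3,4), (2,7), (0,8), (8,9), (8,10), (11,12), (12,13), (20,21), (18,22).
Pick (0,2); next start ≥ 2 → (2,3); next start ≥ 3 → (3,4); next start ≥ 4 → (8,9); next start ≥ 9 → (11,12); next start ≥ 12 → (12,13); next start ≥ 13 → (20,21).
Selected 7 broadcasts.

7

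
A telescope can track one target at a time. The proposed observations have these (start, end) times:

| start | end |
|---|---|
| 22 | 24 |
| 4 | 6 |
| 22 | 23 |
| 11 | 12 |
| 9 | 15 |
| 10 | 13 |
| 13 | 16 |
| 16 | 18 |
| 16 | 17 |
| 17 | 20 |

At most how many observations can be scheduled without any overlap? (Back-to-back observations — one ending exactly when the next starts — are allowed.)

Order by finish time; keep every interval that doesn't clash with the previous kept one.
By end time: (4,6), (11,12), (10,13), (9,15), (13,16), (16,17), (16,18), (17,20), (22,23), (22,24).
Pick (4,6); next start ≥ 6 → (11,12); next start ≥ 12 → (13,16); next start ≥ 16 → (16,17); next start ≥ 17 → (17,20); next start ≥ 20 → (22,23).
Selected 6 observations.

6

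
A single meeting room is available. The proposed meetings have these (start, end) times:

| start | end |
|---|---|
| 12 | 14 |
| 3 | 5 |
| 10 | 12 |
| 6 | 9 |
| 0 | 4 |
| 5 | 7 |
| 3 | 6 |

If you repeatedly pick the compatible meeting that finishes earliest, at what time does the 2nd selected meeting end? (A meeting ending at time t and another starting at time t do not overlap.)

Sorted by end: (0,4)  (3,5)  (3,6)  (5,7)  (6,9)  (10,12)  (12,14)
take (0,4); skip (3,5); take (5,7); skip (6,9); take (10,12); take (12,14).
Selected: (0,4) (5,7) (10,12) (12,14)

7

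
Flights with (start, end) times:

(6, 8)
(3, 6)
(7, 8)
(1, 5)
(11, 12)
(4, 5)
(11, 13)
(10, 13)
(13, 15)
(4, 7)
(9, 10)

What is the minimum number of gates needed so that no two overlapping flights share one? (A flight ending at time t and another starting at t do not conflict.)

starts: [1, 3, 4, 4, 6, 7, 9, 10, 11, 11, 13]
ends:   [5, 5, 6, 7, 8, 8, 10, 12, 13, 13, 15]
s1→1 s3→2 s4→3 s4→4  — peak 4.

4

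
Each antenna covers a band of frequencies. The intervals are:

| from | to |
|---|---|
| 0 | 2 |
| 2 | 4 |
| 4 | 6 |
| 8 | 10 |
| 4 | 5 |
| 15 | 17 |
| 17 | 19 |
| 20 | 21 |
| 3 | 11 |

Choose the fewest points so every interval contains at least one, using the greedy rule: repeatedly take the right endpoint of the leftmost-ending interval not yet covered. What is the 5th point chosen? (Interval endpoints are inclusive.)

By right end: [0,2]  [2,4]  [4,5]  [4,6]  [8,10]  [3,11]  [15,17]  [17,19]  [20,21]
[0,2] uncovered → point at 2; [4,5] uncovered → point at 5; [8,10] uncovered → point at 10; [15,17] uncovered → point at 17; [20,21] uncovered → point at 21.
Points: 2, 5, 10, 17, 21 (5 total).

21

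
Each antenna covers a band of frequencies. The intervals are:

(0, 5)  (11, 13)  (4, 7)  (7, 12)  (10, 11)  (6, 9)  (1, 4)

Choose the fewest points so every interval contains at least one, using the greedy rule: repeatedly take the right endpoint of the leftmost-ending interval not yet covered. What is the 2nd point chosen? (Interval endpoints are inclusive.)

9

Sort by right endpoint; whenever an interval is uncovered, place a point at its right end.
Sorted: [1,4] [0,5] [4,7] [6,9] [10,11] [7,12] [11,13]
{[1,4],[0,5],[4,7]} hit by 4; {[6,9]} hit by 9; {[10,11],[7,12],[11,13]} hit by 11.
Points: 4, 9, 11 (3 total).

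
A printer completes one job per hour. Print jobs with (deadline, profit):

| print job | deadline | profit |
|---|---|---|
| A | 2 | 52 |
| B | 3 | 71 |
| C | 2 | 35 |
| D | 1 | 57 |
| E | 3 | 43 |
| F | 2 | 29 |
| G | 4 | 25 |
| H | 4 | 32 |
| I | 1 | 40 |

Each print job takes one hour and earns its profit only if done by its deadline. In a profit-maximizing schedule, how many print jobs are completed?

Take jobs in profit order; each goes to the latest open slot no later than its deadline.
By profit: B(d3,71), D(d1,57), A(d2,52), E(d3,43), I(d1,40), C(d2,35), H(d4,32), F(d2,29), G(d4,25)
B→slot 3; D→slot 1; A→slot 2; E skipped; I skipped; C skipped; H→slot 4; F skipped; G skipped.
4 of 9 scheduled.

4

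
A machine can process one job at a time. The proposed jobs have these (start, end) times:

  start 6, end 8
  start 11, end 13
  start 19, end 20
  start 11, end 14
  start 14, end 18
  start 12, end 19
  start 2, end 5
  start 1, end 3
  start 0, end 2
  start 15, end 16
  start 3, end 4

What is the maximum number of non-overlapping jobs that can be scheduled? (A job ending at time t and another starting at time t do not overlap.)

By end time: (0,2), (1,3), (3,4), (2,5), (6,8), (11,13), (11,14), (15,16), (14,18), (12,19), (19,20).
Pick (0,2); next start ≥ 2 → (3,4); next start ≥ 4 → (6,8); next start ≥ 8 → (11,13); next start ≥ 13 → (15,16); next start ≥ 16 → (19,20).
Selected 6 jobs.

6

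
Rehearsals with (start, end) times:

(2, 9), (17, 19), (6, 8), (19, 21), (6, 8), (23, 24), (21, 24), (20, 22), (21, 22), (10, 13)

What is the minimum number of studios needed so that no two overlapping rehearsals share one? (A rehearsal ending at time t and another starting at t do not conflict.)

3

Count concurrent intervals with a sweep; the peak is the room count.
Events (time:±→running): 2:+→1 6:+→2 6:+→3 … peak 3.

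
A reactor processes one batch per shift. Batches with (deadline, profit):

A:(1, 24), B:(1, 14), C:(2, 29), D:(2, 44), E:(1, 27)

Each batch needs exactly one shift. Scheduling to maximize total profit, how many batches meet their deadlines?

Take jobs in profit order; each goes to the latest open slot no later than its deadline.
By profit: D(d2,44), C(d2,29), E(d1,27), A(d1,24), B(d1,14)
D→slot 2; C→slot 1; E skipped; A skipped; B skipped.
2 of 5 scheduled.

2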